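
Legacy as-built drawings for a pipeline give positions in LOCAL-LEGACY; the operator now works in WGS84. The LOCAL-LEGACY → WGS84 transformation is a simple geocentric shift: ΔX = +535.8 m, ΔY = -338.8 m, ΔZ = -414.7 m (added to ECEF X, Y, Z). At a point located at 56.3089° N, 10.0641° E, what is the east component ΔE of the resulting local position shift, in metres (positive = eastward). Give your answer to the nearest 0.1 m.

At φ = 56.3089°, λ = 10.0641°: sin φ = 0.832040, cos φ = 0.554715, sin λ = 0.174750, cos λ = 0.984613.
ΔE = −sin λ·ΔX + cos λ·ΔY = −(0.174750)·(535.8) + (0.984613)·(-338.8) = -427.22 m.

ΔE = -427.2 m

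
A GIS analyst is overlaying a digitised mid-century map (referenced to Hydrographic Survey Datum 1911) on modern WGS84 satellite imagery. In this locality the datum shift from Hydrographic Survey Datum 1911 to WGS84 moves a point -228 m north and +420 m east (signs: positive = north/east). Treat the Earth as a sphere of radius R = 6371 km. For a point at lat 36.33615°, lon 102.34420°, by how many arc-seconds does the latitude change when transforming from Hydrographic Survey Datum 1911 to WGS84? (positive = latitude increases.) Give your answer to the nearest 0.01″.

On a sphere of radius R, 1 rad of latitude = R, so Δφ = ΔN / R = -228.0 / 6371000 = -3.5787e-05 rad = -7.382″.

Δφ = -7.38″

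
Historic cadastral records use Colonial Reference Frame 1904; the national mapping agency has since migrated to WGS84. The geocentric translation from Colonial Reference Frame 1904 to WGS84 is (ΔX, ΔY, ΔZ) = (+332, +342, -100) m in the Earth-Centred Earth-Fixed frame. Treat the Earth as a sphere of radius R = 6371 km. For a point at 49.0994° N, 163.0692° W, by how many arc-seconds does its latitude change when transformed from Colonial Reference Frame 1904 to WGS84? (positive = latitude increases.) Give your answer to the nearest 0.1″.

Δφ = 8.1″

sin φ = 0.755847, cos φ = 0.654749, sin λ = -0.291216, cos λ = -0.956657.
North component: ΔN = −sin φ cos λ·ΔX − sin φ sin λ·ΔY + cos φ·ΔZ = −(0.755847)(-0.956657)(332) − (0.755847)(-0.291216)(342) + (0.654749)(-100) = 249.87 m.
1° of latitude spans πR/180 = 111195 m, so Δφ = 249.87 / 111195 × 3600 = 8.090″.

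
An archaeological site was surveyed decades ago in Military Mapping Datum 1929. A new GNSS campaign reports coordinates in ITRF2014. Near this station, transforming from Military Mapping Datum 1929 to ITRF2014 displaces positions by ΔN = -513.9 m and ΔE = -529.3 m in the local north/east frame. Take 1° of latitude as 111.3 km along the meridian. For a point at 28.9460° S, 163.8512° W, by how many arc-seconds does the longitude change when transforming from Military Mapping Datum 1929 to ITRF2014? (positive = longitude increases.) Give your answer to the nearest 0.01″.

Δλ = -19.56″

At latitude -28.9460°, cos φ = 0.875076.
1° of longitude at this latitude = 111.3 × cos φ = 97.40 km, so Δλ = -529.3 / 97396.0 = -0.0054345° = -19.564″.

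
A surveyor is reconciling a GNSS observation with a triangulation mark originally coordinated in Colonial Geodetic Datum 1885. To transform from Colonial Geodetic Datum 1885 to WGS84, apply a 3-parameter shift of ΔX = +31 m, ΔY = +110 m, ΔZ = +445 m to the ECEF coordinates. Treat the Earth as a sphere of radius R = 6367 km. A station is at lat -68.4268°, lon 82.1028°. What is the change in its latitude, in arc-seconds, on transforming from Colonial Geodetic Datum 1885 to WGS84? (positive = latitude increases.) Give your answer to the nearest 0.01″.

Δφ = 8.71″

sin φ = -0.929949, cos φ = 0.367690, sin λ = 0.990516, cos λ = 0.137396.
North component: ΔN = −sin φ cos λ·ΔX − sin φ sin λ·ΔY + cos φ·ΔZ = −(-0.929949)(0.137396)(31) − (-0.929949)(0.990516)(110) + (0.367690)(445) = 268.91 m.
1° of latitude spans πR/180 = 111125 m, so Δφ = 268.91 / 111125 × 3600 = 8.711″.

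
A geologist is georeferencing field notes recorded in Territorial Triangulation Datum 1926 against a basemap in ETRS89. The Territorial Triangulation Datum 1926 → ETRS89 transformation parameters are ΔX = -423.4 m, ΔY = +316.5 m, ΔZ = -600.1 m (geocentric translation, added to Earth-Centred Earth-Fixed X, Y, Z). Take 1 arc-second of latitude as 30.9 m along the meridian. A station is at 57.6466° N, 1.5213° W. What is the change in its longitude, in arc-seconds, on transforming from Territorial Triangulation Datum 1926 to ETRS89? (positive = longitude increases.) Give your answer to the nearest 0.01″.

Δλ = 18.45″

sin φ = 0.844763, cos φ = 0.535140, sin λ = -0.026549, cos λ = 0.999648.
East component: ΔE = −sin λ·ΔX + cos λ·ΔY = −(-0.026549)(-423.4) + (0.999648)(316.5) = 305.15 m.
1° of latitude spans 3600 × 30.90 = 111240 m; at latitude φ, 1° of longitude spans that × cos φ = 59529.0 m, so Δλ = 305.15 / 59529.0 × 3600 = 18.454″.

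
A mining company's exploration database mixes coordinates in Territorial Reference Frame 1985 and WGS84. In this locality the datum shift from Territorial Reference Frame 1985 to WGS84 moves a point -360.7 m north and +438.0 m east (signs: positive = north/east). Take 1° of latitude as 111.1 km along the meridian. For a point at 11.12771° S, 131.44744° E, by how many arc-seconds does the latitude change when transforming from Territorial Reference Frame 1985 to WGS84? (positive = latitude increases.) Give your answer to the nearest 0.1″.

1° of latitude = 111.1 km, so Δφ = -360.7 / 111100 = -0.0032466° = -11.688″.

Δφ = -11.7″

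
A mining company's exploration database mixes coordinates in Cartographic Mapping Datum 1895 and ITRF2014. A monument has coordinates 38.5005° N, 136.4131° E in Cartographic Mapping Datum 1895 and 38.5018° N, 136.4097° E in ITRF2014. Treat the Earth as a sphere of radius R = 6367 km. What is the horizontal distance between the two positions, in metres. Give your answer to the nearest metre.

Δφ = 38.5018° − 38.5005° = +0.0013°; Δλ = 136.4097° − 136.4131° = -0.0034°.
1° along a meridian = πR/180 = 111125 m.
ΔN = Δφ × 111125 = 144.5 m; ΔE = Δλ × 111125 × cos(38.5005°) = -0.0034 × 111125 × 0.782603 = -295.7 m.
Distance = √(ΔE² + ΔN²) = √((-295.7)² + 144.5²) = 329.1 m.

329 m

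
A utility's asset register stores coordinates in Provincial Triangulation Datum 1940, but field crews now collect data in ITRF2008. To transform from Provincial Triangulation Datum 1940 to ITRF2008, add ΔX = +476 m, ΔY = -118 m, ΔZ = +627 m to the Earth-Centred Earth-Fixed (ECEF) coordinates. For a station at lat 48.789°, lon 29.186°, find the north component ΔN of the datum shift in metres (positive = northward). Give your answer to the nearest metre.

At φ = 48.789°, λ = 29.186°: sin φ = 0.752288, cos φ = 0.658834, sin λ = 0.487646, cos λ = 0.873041.
ΔN = −sin φ cos λ·ΔX − sin φ sin λ·ΔY + cos φ·ΔZ = −(0.752288)(0.873041)(476) − (0.752288)(0.487646)(-118) + (0.658834)(627) = 143.75 m.

ΔN = 144 m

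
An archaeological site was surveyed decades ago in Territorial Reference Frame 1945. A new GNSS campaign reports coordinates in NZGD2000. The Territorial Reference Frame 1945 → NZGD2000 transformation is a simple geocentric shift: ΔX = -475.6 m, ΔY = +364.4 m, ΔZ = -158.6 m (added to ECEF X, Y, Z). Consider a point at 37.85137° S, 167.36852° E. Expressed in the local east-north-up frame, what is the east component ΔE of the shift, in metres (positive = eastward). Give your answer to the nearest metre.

The local east axis at (φ, λ) is (−sin λ, cos λ, 0), so ΔE = −sin(167.36852°)·(-475.6) + cos(167.36852°)·364.4 = -251.58 m.

ΔE = -252 m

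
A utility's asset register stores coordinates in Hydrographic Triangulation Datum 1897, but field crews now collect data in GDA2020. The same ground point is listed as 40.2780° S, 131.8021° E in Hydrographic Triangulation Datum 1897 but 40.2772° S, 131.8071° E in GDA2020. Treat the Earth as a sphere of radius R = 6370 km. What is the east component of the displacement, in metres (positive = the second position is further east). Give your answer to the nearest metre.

ΔE = 424 m

Δφ = -40.2772° − -40.2780° = +0.0008°; Δλ = 131.8071° − 131.8021° = +0.0050°.
1° along a meridian = πR/180 = 111177 m.
ΔN = Δφ × 111177 = 88.9 m; ΔE = Δλ × 111177 × cos(-40.2780°) = +0.0050 × 111177 × 0.762917 = 424.1 m.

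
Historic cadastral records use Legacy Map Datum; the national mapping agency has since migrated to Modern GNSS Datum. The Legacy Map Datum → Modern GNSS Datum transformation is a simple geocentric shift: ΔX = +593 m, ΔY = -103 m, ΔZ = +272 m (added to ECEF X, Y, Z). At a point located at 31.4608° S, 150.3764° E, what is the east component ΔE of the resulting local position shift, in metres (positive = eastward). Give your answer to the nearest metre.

ΔE = -204 m

The local east axis at (φ, λ) is (−sin λ, cos λ, 0), so ΔE = −sin(150.3764°)·593 + cos(150.3764°)·(-103) = -203.58 m.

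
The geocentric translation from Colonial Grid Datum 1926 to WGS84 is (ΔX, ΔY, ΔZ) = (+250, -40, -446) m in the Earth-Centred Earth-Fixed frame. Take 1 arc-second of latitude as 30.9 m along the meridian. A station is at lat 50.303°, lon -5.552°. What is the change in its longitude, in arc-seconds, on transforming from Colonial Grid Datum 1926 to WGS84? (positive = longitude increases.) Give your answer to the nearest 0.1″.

sin φ = 0.769433, cos φ = 0.638728, sin λ = -0.096749, cos λ = 0.995309.
East component: ΔE = −sin λ·ΔX + cos λ·ΔY = −(-0.096749)(250) + (0.995309)(-40) = -15.63 m.
1° of latitude spans 3600 × 30.90 = 111240 m; at latitude φ, 1° of longitude spans that × cos φ = 71052.1 m, so Δλ = -15.63 / 71052.1 × 3600 = -0.792″.

Δλ = -0.8″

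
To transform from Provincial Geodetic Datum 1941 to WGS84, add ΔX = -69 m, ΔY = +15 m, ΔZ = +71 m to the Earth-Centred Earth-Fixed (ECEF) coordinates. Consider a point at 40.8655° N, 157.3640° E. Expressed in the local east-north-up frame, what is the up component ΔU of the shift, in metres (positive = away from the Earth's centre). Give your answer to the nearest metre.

ΔU = 99 m

The local up (radial) axis is (cos φ cos λ, cos φ sin λ, sin φ), giving ΔU = 48.161 + 4.366 + 46.454 = 98.98 m.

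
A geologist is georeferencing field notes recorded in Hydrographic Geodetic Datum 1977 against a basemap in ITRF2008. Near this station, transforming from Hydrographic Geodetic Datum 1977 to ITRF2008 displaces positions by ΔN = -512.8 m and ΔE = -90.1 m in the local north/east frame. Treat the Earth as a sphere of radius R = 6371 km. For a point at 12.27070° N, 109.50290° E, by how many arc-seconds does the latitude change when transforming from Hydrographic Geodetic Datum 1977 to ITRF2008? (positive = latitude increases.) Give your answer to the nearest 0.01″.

On a sphere of radius R, 1 rad of latitude = R, so Δφ = ΔN / R = -512.8 / 6371000 = -8.0490e-05 rad = -16.602″.

Δφ = -16.60″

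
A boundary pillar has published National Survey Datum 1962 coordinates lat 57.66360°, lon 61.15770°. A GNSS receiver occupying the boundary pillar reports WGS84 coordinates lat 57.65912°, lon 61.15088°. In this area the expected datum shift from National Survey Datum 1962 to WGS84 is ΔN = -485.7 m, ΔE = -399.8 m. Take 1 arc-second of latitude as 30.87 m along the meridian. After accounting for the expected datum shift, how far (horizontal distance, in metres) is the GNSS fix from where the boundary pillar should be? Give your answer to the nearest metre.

Observed coordinate differences: Δφ = -0.00448°, Δλ = -0.00682°.
Converting to metres (1° lat = 111132 m, cos φ = 0.534889): observed ΔN = -497.9 m, observed ΔE = -405.4 m.
Subtracting the expected shift leaves a residual of -497.9 − (-485.7) = -12.2 m north and -405.4 − (-399.8) = -5.6 m east.
Residual distance = √((-12.2)² + (-5.6)²) = 13.4 m.

13 m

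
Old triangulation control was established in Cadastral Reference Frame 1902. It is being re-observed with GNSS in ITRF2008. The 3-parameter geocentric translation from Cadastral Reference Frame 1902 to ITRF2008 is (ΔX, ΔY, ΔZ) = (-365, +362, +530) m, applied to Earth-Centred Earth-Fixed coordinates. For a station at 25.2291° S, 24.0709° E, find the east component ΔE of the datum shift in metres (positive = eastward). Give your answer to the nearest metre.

ΔE = 479 m

The local east axis at (φ, λ) is (−sin λ, cos λ, 0), so ΔE = −sin(24.0709°)·(-365) + cos(24.0709°)·362 = 479.39 m.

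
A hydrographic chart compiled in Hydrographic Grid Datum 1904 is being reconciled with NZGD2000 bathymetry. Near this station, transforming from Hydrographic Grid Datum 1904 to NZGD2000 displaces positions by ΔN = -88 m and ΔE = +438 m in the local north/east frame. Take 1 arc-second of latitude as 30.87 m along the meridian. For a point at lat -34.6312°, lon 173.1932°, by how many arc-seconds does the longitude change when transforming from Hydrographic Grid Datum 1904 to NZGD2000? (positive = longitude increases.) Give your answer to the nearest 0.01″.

At latitude -34.6312°, cos φ = 0.822827.
1″ of longitude at this latitude = 30.87 × cos φ = 25.4007 m, so Δλ = 438.0 / 25.4007 = 17.244″.

Δλ = 17.24″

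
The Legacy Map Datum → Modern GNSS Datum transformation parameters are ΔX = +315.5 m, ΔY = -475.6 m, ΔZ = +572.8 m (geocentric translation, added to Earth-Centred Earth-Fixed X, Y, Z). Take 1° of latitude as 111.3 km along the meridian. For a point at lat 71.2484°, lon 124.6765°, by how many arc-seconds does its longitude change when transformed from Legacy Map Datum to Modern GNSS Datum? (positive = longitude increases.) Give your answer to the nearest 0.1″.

sin φ = 0.946921, cos φ = 0.321466, sin λ = 0.822377, cos λ = -0.568942.
East component: ΔE = −sin λ·ΔX + cos λ·ΔY = −(0.822377)(315.5) + (-0.568942)(-475.6) = 11.13 m.
1° of latitude spans 111300 m; at latitude φ, 1° of longitude spans that × cos φ = 35779.2 m, so Δλ = 11.13 / 35779.2 × 3600 = 1.120″.

Δλ = 1.1″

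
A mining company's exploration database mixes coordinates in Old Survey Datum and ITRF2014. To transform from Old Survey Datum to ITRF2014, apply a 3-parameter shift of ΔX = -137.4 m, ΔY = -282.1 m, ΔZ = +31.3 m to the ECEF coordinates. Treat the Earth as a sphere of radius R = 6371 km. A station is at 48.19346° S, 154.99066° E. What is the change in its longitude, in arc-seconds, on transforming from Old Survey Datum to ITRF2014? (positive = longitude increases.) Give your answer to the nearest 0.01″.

Δλ = 15.24″

sin φ = -0.745400, cos φ = 0.666618, sin λ = 0.422766, cos λ = -0.906239.
East component: ΔE = −sin λ·ΔX + cos λ·ΔY = −(0.422766)(-137.4) + (-0.906239)(-282.1) = 313.74 m.
1° of latitude spans πR/180 = 111195 m; at latitude φ, 1° of longitude spans that × cos φ = 74124.5 m, so Δλ = 313.74 / 74124.5 × 3600 = 15.237″.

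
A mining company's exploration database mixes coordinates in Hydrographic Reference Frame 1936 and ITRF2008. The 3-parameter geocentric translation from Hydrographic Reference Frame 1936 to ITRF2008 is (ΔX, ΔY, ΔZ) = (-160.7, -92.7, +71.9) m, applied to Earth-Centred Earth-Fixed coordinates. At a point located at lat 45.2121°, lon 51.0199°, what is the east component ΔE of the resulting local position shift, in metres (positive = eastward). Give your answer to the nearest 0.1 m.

ΔE = 66.6 m

The local east axis at (φ, λ) is (−sin λ, cos λ, 0), so ΔE = −sin(51.0199°)·(-160.7) + cos(51.0199°)·(-92.7) = 66.61 m.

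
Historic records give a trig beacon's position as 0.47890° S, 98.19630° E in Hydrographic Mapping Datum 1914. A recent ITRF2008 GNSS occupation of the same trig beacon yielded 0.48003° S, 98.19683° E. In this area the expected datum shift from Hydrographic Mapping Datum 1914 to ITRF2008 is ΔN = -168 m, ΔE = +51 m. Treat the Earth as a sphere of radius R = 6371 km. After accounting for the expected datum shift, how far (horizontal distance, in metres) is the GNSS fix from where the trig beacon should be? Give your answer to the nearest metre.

Observed coordinate differences: Δφ = -0.00113°, Δλ = +0.00053°.
Converting to metres (1° lat = 111195 m, cos φ = 0.999965): observed ΔN = -125.7 m, observed ΔE = 58.9 m.
Subtracting the expected shift leaves a residual of -125.7 − (-168) = 42.3 m north and 58.9 − (51) = 7.9 m east.
Residual distance = √(42.3² + 7.9²) = 43.1 m.

43 m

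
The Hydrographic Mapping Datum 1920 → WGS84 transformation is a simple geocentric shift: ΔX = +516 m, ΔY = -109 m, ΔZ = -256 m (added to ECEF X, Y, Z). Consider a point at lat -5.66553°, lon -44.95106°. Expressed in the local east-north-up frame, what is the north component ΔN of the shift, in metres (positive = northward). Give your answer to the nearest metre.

ΔN = -211 m

At φ = -5.66553°, λ = -44.95106°: sin φ = -0.098721, cos φ = 0.995115, sin λ = -0.706503, cos λ = 0.707711.
ΔN = −sin φ cos λ·ΔX − sin φ sin λ·ΔY + cos φ·ΔZ = −(-0.098721)(0.707711)(516) − (-0.098721)(-0.706503)(-109) + (0.995115)(-256) = -211.10 m.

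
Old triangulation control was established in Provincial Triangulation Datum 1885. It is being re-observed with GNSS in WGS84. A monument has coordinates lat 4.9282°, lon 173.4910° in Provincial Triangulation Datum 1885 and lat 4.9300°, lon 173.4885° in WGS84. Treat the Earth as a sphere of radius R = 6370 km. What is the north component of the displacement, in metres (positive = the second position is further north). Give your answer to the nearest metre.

ΔN = 200 m

Δφ = 4.9300° − 4.9282° = +0.0018°; Δλ = 173.4885° − 173.4910° = -0.0025°.
1° along a meridian = πR/180 = 111177 m.
ΔN = Δφ × 111177 = 200.1 m; ΔE = Δλ × 111177 × cos(4.9282°) = -0.0025 × 111177 × 0.996303 = -276.9 m.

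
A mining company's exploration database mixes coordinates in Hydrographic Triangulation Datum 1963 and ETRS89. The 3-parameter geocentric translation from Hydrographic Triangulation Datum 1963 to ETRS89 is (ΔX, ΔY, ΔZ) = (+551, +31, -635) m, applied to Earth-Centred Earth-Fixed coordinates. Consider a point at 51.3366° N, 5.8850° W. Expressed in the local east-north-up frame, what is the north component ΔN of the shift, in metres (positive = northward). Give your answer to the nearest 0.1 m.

At φ = 51.3366°, λ = -5.8850°: sin φ = 0.780830, cos φ = 0.624744, sin λ = -0.102532, cos λ = 0.994730.
ΔN = −sin φ cos λ·ΔX − sin φ sin λ·ΔY + cos φ·ΔZ = −(0.780830)(0.994730)(551) − (0.780830)(-0.102532)(31) + (0.624744)(-635) = -822.20 m.

ΔN = -822.2 m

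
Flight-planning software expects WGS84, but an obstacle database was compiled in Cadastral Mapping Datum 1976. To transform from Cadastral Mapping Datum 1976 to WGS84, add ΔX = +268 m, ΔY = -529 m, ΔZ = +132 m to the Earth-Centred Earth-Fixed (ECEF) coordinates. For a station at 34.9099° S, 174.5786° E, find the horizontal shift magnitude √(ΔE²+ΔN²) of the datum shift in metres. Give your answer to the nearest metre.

507 m

At φ = -34.9099°, λ = 174.5786°: sin φ = -0.572288, cos φ = 0.820053, sin λ = 0.094480, cos λ = -0.995527.
ΔE = −sin λ·ΔX + cos λ·ΔY = −(0.094480)·(268) + (-0.995527)·(-529) = 501.31 m.
ΔN = −sin φ cos λ·ΔX − sin φ sin λ·ΔY + cos φ·ΔZ = −(-0.572288)(-0.995527)(268) − (-0.572288)(0.094480)(-529) + (0.820053)(132) = -73.04 m.
Horizontal magnitude = √(ΔE² + ΔN²) = √(501.31² + (-73.04)²) = 506.61 m.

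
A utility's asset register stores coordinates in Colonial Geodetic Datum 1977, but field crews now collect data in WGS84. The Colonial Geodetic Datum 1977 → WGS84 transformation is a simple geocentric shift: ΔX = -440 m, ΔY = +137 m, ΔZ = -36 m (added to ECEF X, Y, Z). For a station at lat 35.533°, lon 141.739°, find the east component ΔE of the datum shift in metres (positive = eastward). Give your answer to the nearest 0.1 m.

At φ = 35.533°, λ = 141.739°: sin φ = 0.581172, cos φ = 0.813781, sin λ = 0.619245, cos λ = -0.785198.
ΔE = −sin λ·ΔX + cos λ·ΔY = −(0.619245)·(-440) + (-0.785198)·(137) = 164.90 m.

ΔE = 164.9 m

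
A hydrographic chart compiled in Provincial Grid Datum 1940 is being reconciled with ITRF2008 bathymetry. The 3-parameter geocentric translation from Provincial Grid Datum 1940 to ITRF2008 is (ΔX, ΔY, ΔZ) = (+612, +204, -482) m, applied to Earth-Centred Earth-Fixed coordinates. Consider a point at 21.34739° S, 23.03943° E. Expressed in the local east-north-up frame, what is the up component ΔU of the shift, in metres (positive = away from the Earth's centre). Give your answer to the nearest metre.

ΔU = 774 m

The local up (radial) axis is (cos φ cos λ, cos φ sin λ, sin φ), giving ΔU = 524.544 + 74.361 + 175.458 = 774.36 m.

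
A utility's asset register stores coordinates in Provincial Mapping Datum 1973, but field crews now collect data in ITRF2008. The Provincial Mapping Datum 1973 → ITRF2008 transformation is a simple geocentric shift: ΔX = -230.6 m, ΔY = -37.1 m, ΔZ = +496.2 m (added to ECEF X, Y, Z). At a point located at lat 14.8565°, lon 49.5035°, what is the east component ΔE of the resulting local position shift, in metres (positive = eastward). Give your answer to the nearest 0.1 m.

ΔE = 151.3 m

The local east axis at (φ, λ) is (−sin λ, cos λ, 0), so ΔE = −sin(49.5035°)·(-230.6) + cos(49.5035°)·(-37.1) = 151.27 m.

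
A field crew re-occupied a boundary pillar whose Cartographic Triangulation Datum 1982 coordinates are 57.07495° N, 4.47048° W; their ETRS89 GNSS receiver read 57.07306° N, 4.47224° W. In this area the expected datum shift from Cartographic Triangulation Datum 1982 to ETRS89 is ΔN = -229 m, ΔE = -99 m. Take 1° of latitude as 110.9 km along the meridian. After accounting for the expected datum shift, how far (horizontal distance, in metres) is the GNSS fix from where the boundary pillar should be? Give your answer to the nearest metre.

Observed coordinate differences: Δφ = -0.00189°, Δλ = -0.00176°.
Converting to metres (1° lat = 110900 m, cos φ = 0.543541): observed ΔN = -209.6 m, observed ΔE = -106.1 m.
Subtracting the expected shift leaves a residual of -209.6 − (-229) = 19.4 m north and -106.1 − (-99) = -7.1 m east.
Residual distance = √(19.4² + (-7.1)²) = 20.7 m.

21 m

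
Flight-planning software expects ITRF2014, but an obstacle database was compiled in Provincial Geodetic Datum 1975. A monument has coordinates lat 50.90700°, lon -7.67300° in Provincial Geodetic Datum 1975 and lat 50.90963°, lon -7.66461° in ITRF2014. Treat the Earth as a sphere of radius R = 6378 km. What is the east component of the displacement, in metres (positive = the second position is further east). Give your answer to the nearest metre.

ΔE = 589 m

Δφ = 50.90963° − 50.90700° = +0.00263°; Δλ = -7.66461° − -7.67300° = +0.00839°.
1° along a meridian = πR/180 = 111317 m.
ΔN = Δφ × 111317 = 292.8 m; ΔE = Δλ × 111317 × cos(50.90700°) = +0.00839 × 111317 × 0.630581 = 588.9 m.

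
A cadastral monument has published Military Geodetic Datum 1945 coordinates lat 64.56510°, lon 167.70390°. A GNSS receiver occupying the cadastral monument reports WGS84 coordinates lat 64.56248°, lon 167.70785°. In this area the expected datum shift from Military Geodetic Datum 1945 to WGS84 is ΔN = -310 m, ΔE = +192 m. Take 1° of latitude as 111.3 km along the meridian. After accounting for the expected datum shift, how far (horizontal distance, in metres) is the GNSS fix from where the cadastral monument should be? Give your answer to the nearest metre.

19 m

Observed coordinate differences: Δφ = -0.00262°, Δλ = +0.00395°.
Converting to metres (1° lat = 111300 m, cos φ = 0.429485): observed ΔN = -291.6 m, observed ΔE = 188.8 m.
Subtracting the expected shift leaves a residual of -291.6 − (-310) = 18.4 m north and 188.8 − (192) = -3.2 m east.
Residual distance = √(18.4² + (-3.2)²) = 18.7 m.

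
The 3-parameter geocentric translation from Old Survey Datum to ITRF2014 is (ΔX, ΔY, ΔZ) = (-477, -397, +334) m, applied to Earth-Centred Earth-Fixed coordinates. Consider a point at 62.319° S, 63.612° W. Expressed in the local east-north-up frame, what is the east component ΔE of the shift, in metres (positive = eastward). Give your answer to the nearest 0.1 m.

At φ = -62.319°, λ = -63.612°: sin φ = -0.885548, cos φ = 0.464548, sin λ = -0.895805, cos λ = 0.444448.
ΔE = −sin λ·ΔX + cos λ·ΔY = −(-0.895805)·(-477) + (0.444448)·(-397) = -603.74 m.

ΔE = -603.7 m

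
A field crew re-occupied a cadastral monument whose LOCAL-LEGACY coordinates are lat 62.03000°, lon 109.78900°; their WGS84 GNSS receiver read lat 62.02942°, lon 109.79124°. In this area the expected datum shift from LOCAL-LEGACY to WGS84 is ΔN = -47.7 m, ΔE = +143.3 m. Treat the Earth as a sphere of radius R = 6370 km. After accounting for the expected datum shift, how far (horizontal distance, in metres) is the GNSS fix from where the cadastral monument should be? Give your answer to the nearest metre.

Observed coordinate differences: Δφ = -0.00058°, Δλ = +0.00224°.
Converting to metres (1° lat = 111177 m, cos φ = 0.469009): observed ΔN = -64.5 m, observed ΔE = 116.8 m.
Subtracting the expected shift leaves a residual of -64.5 − (-47.7) = -16.8 m north and 116.8 − (143.3) = -26.5 m east.
Residual distance = √((-16.8)² + (-26.5)²) = 31.4 m.

31 m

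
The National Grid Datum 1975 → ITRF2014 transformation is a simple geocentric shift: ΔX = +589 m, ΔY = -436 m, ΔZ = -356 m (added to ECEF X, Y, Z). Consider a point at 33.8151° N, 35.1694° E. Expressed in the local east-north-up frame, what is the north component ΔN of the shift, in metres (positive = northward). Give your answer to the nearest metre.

The local north axis is (−sin φ cos λ, −sin φ sin λ, cos φ), giving ΔN = -267.950 + 139.760 − 295.778 = -423.97 m.

ΔN = -424 m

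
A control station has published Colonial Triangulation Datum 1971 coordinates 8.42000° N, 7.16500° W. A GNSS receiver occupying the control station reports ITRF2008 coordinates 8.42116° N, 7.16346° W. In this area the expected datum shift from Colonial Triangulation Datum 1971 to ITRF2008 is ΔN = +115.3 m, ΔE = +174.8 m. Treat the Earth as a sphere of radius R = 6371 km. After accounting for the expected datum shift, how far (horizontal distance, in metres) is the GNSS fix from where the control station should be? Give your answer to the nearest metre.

Observed coordinate differences: Δφ = +0.00116°, Δλ = +0.00154°.
Converting to metres (1° lat = 111195 m, cos φ = 0.989221): observed ΔN = 129.0 m, observed ΔE = 169.4 m.
Subtracting the expected shift leaves a residual of 129.0 − (115.3) = 13.7 m north and 169.4 − (174.8) = -5.4 m east.
Residual distance = √(13.7² + (-5.4)²) = 14.7 m.

15 m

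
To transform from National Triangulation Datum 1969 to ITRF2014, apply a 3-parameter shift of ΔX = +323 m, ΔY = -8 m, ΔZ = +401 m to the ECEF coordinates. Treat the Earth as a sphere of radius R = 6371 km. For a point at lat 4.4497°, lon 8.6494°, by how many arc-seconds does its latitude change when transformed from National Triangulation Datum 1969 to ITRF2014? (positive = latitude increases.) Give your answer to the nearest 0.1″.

sin φ = 0.077584, cos φ = 0.996986, sin λ = 0.150388, cos λ = 0.988627.
North component: ΔN = −sin φ cos λ·ΔX − sin φ sin λ·ΔY + cos φ·ΔZ = −(0.077584)(0.988627)(323) − (0.077584)(0.150388)(-8) + (0.996986)(401) = 375.11 m.
1° of latitude spans πR/180 = 111195 m, so Δφ = 375.11 / 111195 × 3600 = 12.144″.

Δφ = 12.1″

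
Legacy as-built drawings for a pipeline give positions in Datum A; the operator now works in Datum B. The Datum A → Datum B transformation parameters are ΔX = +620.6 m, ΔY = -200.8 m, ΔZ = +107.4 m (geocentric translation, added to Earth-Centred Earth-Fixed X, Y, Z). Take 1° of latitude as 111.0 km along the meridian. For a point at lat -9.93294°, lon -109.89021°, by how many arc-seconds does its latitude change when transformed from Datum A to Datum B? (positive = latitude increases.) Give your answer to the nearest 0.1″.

sin φ = -0.172495, cos φ = 0.985010, sin λ = -0.940346, cos λ = -0.340219.
North component: ΔN = −sin φ cos λ·ΔX − sin φ sin λ·ΔY + cos φ·ΔZ = −(-0.172495)(-0.340219)(620.6) − (-0.172495)(-0.940346)(-200.8) + (0.985010)(107.4) = 101.94 m.
1° of latitude spans 111000 m, so Δφ = 101.94 / 111000 × 3600 = 3.306″.

Δφ = 3.3″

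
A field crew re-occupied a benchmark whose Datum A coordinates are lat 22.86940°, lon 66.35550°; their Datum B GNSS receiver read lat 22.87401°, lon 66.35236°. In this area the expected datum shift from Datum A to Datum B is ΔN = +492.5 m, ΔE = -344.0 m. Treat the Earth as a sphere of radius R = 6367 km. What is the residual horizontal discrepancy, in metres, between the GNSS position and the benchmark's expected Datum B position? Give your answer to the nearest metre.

30 m

Observed coordinate differences: Δφ = +0.00461°, Δλ = -0.00314°.
Converting to metres (1° lat = 111125 m, cos φ = 0.921393): observed ΔN = 512.3 m, observed ΔE = -321.5 m.
Subtracting the expected shift leaves a residual of 512.3 − (492.5) = 19.8 m north and -321.5 − (-344.0) = 22.5 m east.
Residual distance = √(19.8² + 22.5²) = 30.0 m.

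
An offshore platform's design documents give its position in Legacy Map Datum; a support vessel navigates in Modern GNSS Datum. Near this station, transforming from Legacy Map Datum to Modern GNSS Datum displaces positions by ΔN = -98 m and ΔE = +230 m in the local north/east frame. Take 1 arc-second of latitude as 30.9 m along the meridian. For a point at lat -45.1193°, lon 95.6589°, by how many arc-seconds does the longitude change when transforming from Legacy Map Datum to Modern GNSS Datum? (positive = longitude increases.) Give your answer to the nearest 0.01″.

Δλ = 10.55″

At latitude -45.1193°, cos φ = 0.705633.
1″ of longitude at this latitude = 30.90 × cos φ = 21.8041 m, so Δλ = 230.0 / 21.8041 = 10.548″.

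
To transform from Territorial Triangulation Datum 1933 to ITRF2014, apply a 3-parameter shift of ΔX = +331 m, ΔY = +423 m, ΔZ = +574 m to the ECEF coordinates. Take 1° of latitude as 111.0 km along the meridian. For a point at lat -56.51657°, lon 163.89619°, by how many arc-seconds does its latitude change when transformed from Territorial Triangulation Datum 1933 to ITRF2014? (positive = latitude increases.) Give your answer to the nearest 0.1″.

sin φ = -0.834045, cos φ = 0.551696, sin λ = 0.277379, cos λ = -0.960761.
North component: ΔN = −sin φ cos λ·ΔX − sin φ sin λ·ΔY + cos φ·ΔZ = −(-0.834045)(-0.960761)(331) − (-0.834045)(0.277379)(423) + (0.551696)(574) = 149.30 m.
1° of latitude spans 111000 m, so Δφ = 149.30 / 111000 × 3600 = 4.842″.

Δφ = 4.8″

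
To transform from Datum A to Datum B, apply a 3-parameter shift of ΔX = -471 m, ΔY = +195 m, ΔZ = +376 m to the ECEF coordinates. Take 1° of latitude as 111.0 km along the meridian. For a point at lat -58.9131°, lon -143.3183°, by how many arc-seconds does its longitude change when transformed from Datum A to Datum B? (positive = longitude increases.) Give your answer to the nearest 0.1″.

sin φ = -0.856385, cos φ = 0.516338, sin λ = -0.597369, cos λ = -0.801966.
East component: ΔE = −sin λ·ΔX + cos λ·ΔY = −(-0.597369)(-471) + (-0.801966)(195) = -437.74 m.
1° of latitude spans 111000 m; at latitude φ, 1° of longitude spans that × cos φ = 57313.5 m, so Δλ = -437.74 / 57313.5 × 3600 = -27.496″.

Δλ = -27.5″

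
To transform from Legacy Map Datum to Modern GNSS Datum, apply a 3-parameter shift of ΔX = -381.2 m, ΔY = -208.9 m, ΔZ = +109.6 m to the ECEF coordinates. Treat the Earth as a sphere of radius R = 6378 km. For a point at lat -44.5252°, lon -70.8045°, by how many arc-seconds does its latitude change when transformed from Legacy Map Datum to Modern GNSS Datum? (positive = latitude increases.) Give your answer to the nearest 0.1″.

Δφ = 4.2″

sin φ = -0.701223, cos φ = 0.712942, sin λ = -0.944402, cos λ = 0.328792.
North component: ΔN = −sin φ cos λ·ΔX − sin φ sin λ·ΔY + cos φ·ΔZ = −(-0.701223)(0.328792)(-381.2) − (-0.701223)(-0.944402)(-208.9) + (0.712942)(109.6) = 128.59 m.
1° of latitude spans πR/180 = 111317 m, so Δφ = 128.59 / 111317 × 3600 = 4.159″.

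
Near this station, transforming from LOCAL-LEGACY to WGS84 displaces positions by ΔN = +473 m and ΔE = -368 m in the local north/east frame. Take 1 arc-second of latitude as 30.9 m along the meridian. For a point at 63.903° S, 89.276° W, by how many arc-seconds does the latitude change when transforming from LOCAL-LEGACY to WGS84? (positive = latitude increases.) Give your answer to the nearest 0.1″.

Δφ = 15.3″

1″ of latitude = 30.90 m, so Δφ = 473.0 / 30.90 = 15.307″.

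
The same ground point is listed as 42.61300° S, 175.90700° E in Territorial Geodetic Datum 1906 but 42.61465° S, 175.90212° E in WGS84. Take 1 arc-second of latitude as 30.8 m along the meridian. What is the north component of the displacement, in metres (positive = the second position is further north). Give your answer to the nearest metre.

ΔN = -183 m

Δφ = -42.61465° − -42.61300° = -0.00165°; Δλ = 175.90212° − 175.90700° = -0.00488°.
1° of latitude = 3600 × 30.80 = 110880 m.
ΔN = Δφ × 110880 = -183.0 m; ΔE = Δλ × 110880 × cos(-42.61300°) = -0.00488 × 110880 × 0.735943 = -398.2 m.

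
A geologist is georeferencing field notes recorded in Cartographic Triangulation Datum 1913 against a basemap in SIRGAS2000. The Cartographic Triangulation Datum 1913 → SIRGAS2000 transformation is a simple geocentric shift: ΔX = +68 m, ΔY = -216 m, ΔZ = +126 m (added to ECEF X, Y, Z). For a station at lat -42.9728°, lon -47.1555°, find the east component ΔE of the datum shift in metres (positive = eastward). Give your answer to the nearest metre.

ΔE = -97 m

The local east axis at (φ, λ) is (−sin λ, cos λ, 0), so ΔE = −sin(-47.1555°)·68 + cos(-47.1555°)·(-216) = -97.02 m.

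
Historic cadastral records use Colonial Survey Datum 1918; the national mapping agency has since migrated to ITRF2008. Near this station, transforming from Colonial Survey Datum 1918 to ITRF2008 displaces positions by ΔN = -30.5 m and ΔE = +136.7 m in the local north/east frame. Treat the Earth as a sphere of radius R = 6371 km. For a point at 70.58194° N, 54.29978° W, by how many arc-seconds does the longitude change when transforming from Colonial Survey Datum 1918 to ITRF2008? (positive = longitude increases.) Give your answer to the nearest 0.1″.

Δλ = 13.3″

At latitude 70.58194°, cos φ = 0.332458.
One radian of longitude at latitude φ spans R cos φ, so Δλ = ΔE / (R cos φ) = 136.7 / (6371000 × 0.332458) = 6.4539e-05 rad = 13.312″.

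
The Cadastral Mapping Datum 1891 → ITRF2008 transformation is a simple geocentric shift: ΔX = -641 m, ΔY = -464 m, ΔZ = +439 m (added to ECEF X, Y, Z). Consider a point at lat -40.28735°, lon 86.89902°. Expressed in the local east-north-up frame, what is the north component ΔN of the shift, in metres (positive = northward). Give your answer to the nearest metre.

ΔN = 13 m

The local north axis is (−sin φ cos λ, −sin φ sin λ, cos φ), giving ΔN = -22.422 − 299.593 + 334.874 = 12.86 m.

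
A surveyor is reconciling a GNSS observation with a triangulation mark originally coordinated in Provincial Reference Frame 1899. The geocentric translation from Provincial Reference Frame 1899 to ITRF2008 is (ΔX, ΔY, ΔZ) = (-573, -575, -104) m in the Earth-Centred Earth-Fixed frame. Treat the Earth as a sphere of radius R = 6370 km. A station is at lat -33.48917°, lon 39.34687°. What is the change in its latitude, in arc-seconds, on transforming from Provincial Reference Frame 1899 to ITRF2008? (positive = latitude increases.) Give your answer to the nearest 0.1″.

sin φ = -0.551779, cos φ = 0.833990, sin λ = 0.634014, cos λ = 0.773322.
North component: ΔN = −sin φ cos λ·ΔX − sin φ sin λ·ΔY + cos φ·ΔZ = −(-0.551779)(0.773322)(-573) − (-0.551779)(0.634014)(-575) + (0.833990)(-104) = -532.39 m.
1° of latitude spans πR/180 = 111177 m, so Δφ = -532.39 / 111177 × 3600 = -17.239″.

Δφ = -17.2″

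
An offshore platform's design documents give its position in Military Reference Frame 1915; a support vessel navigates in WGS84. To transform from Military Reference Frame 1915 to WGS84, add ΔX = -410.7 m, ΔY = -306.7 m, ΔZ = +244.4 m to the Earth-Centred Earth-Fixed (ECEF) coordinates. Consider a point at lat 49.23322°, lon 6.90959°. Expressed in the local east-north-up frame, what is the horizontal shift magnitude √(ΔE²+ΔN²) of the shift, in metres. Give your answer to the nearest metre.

The local east axis at (φ, λ) is (−sin λ, cos λ, 0), so ΔE = −sin(6.90959°)·(-410.7) + cos(6.90959°)·(-306.7) = -255.06 m.
The local north axis is (−sin φ cos λ, −sin φ sin λ, cos φ), giving ΔN = 308.794 + 27.945 + 159.589 = 496.33 m.
Horizontal magnitude = √(ΔE² + ΔN²) = √((-255.06)² + 496.33²) = 558.03 m.

558 m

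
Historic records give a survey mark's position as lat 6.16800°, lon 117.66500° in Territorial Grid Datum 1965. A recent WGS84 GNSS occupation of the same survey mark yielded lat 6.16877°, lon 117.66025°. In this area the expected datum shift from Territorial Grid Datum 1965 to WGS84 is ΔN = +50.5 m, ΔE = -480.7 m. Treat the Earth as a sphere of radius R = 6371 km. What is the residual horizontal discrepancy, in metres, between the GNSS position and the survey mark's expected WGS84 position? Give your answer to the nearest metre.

57 m

Observed coordinate differences: Δφ = +0.00077°, Δλ = -0.00475°.
Converting to metres (1° lat = 111195 m, cos φ = 0.994211): observed ΔN = 85.6 m, observed ΔE = -525.1 m.
Subtracting the expected shift leaves a residual of 85.6 − (50.5) = 35.1 m north and -525.1 − (-480.7) = -44.4 m east.
Residual distance = √(35.1² + (-44.4)²) = 56.6 m.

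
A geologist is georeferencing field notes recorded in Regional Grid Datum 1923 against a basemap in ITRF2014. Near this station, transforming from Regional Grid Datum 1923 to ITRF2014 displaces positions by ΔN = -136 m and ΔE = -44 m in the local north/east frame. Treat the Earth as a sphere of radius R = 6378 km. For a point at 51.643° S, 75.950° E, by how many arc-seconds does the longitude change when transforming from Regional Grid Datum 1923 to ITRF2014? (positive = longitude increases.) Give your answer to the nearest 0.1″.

At latitude -51.643°, cos φ = 0.620559.
One radian of longitude at latitude φ spans R cos φ, so Δλ = ΔE / (R cos φ) = -44.0 / (6378000 × 0.620559) = -1.1117e-05 rad = -2.293″.

Δλ = -2.3″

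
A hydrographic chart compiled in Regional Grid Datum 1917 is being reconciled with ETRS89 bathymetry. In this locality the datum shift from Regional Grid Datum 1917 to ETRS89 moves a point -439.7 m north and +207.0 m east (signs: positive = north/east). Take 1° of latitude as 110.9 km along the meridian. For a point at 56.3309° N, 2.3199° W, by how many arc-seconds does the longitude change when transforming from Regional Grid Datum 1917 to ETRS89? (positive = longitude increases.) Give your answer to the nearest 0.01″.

Δλ = 12.12″

At latitude 56.3309°, cos φ = 0.554396.
1° of longitude at this latitude = 110.9 × cos φ = 61.48 km, so Δλ = 207.0 / 61482.5 = 0.0033668° = 12.121″.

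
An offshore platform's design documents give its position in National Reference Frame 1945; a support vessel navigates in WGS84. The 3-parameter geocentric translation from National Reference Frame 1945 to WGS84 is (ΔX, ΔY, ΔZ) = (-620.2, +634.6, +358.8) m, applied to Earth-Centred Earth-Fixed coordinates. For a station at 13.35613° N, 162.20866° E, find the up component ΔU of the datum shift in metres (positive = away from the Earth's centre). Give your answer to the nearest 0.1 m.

ΔU = 846.1 m

At φ = 13.35613°, λ = 162.20866°: sin φ = 0.231003, cos φ = 0.972953, sin λ = 0.305551, cos λ = -0.952176.
ΔU = cos φ cos λ·ΔX + cos φ sin λ·ΔY + sin φ·ΔZ = (0.972953)(-0.952176)(-620.2) + (0.972953)(0.305551)(634.6) + (0.231003)(358.8) = 846.11 m.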